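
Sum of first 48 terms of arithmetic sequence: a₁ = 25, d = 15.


aₙ = 25 + (48-1)×15 = 730
Sₙ = n(a₁+aₙ)/2 = 48×(25+730)/2
= 48×755/2 = 18120

S_48 = 18120


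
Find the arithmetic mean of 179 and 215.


AM = (179 + 215)/2 = 394/2 = 197

AM = 197


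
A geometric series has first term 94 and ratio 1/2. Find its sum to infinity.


S∞ = a₁/(1-r) = 94/(1 - 1/2)
= 94/(1/2)
= 188

S∞ = 188


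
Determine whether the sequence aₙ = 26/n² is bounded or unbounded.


a₁ = 26, a₂ = 26/4, a₃ = 26/9, ...
0 < aₙ ≤ 26 for all n ≥ 1
The sequence IS bounded

Bounded (0 < aₙ ≤ 26)


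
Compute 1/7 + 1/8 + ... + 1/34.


Σₖ₌7^34 1/k = 1/7 + 1/8 + 1/9 + ... + 1/34
= 21899586326629/13127595717600
≈ 1.6682

Sum = 21899586326629/13127595717600 ≈ 1.6682


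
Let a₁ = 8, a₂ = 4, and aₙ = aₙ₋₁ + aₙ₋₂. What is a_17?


Computing iteratively: 8, 4, 12, 16, 28, 44, 72, 116, 188, 304, 492, 796, ...
a_17 = 8828

a_17 = 8828


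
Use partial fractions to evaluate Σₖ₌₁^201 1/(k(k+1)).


1/(k(k+1)) = 1/k - 1/(k+1) (partial fractions)
Telescoping: Σ = 1 - 1/202 = 201/202

Sum = 201/202


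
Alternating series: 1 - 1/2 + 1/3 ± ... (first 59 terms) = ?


S = 1 - 1/2 + 1/3 - 1/4 + 1/5 - 1/6 + 1/7 - 1/8 ± ...
= 0.7015
(Full series converges to +ln(2) ≈ +0.6931)

S_59 = 0.7015


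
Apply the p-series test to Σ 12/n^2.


p-series test: Σ c/n^p converges if p > 1, diverges if p ≤ 1 (constant c > 0 doesn't affect convergence).
p = 2
2 > 1 → CONVERGES

Converges (p = 2 > 1)


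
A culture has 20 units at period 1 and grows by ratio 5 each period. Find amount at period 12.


aₙ = a₁·r^(n-1)
= 20×5^11
= 20×48828125
= 976562500

a_12 = 976562500


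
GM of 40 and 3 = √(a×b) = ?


GM = √(40×3) = √120 = 10.9545

GM = 10.9545


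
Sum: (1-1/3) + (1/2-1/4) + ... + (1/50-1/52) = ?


Telescoping with gap 2: two head and two tail terms survive.
= (1 + 1/2) - (1/51 + 1/52)
= 3/2 - 1/51 - 1/52 = 3875/2652

Sum = 3875/2652


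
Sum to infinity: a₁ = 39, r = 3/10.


S∞ = a₁/(1-r) = 39/(1 - 3/10)
= 39/(7/10)
= 390/7

S∞ = 390/7


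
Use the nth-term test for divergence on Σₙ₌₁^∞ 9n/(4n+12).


lim(n→∞) 9n/(4n+12) = 9/4 = 9/4  (divide numerator and denominator by n)
lim aₙ = 9/4 ≠ 0 → series DIVERGES

Diverges (lim aₙ = 9/4 ≠ 0)


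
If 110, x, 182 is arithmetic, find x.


AM = (110 + 182)/2 = 292/2 = 146

AM = 146


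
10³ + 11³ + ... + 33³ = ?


Σₖ₌10^33 k³ = [33·34/2]² − [9·10/2]²
= 314721 − 2025 = 312696

Σk³ = 312696


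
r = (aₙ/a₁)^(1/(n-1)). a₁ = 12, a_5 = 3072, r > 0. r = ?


r^(n-1) = aₙ/a₁
r^4 = 3072/12 = 256
r = 256^(1/4)
= ±4; taking r > 0 gives r = 4

r = 4


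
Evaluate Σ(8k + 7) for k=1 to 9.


Σ(8k+7) = 8·Σk + 7·n
= 8·45 + 7·9
= 360 + 63 = 423

Σ = 423


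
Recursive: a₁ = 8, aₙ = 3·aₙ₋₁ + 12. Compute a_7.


Computing step by step:
a_1 = 8
a_2 = 36
a_3 = 120
a_4 = 372
a_5 = 1128
a_6 = 3396
a_7 = 10200


a_7 = 10200


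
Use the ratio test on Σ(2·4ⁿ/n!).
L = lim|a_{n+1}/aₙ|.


aₙ = 2·4^n/n!
a_{n+1}/aₙ = 4^(n+1)/(n+1)! × n!/4^n  (constant 2 cancels)
= 4/(n+1)
L = lim(n→∞) 4/(n+1) = 0
L < 1 → series CONVERGES

Converges (ratio test: L = 0 < 1)


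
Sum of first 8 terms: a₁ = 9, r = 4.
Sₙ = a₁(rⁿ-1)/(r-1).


Sₙ = 9×(4^8 - 1)/(4 - 1)
= 9×(65536 - 1)/3
= 9×65535/3
= 196605

S_8 = 196605


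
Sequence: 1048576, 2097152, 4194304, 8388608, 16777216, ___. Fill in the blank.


Pattern: powers of 2: 2ⁿ
Terms: 1048576, 2097152, 4194304, 8388608, 16777216
Next term = 33554432

Next term = 33554432


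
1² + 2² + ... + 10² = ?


n = 10
n(n+1)(2n+1)/6 = 10×11×21/6
= 2310/6 = 385

Σk² = 385


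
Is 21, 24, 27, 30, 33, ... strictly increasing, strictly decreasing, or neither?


Differences: 3, 3, 3, 3
All differences > 0 → strictly INCREASING

Monotonically increasing


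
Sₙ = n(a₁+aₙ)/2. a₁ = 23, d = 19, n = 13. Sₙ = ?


aₙ = 23 + (13-1)×19 = 251
Sₙ = n(a₁+aₙ)/2 = 13×(23+251)/2
= 13×274/2 = 1781

S_13 = 1781


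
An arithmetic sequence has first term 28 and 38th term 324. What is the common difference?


d = (aₙ - a₁)/(n-1)
= (324 - 28)/(38-1)
= 296/37 = 8

d = 8


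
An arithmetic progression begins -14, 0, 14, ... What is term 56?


aₙ = a₁ + (n-1)d
= -14 + (56-1)×14
= -14 + 770
= 756

a_56 = 756


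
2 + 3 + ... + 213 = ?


Σₖ₌2^213 k = Σₖ₌₁^213 k − Σₖ₌₁^1 k
= 213·214/2 − 1·2/2
= 22791 − 1 = 22790

Σk = 22790


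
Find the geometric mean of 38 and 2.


GM = √(38×2) = √76 = 8.7178

GM = 8.7178


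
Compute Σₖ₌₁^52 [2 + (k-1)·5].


aₙ = 2 + (52-1)×5 = 257
Sₙ = n(a₁+aₙ)/2 = 52×(2+257)/2
= 52×259/2 = 6734

S_52 = 6734


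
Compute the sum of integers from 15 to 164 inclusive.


Σₖ₌15^164 k = Σₖ₌₁^164 k − Σₖ₌₁^14 k
= 164·165/2 − 14·15/2
= 13530 − 105 = 13425

Σk = 13425


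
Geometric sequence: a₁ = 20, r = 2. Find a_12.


aₙ = a₁·r^(n-1)
= 20×2^11
= 20×2048
= 40960

a_12 = 40960


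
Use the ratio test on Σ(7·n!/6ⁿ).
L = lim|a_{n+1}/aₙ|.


aₙ = 7·n!/6^n
a_{n+1}/aₙ = (n+1)!/6^(n+1) × 6^n/n!  (constant 7 cancels)
= (n+1)/6
L = lim(n→∞) (n+1)/6 = ∞
L > 1 → series DIVERGES

Diverges (ratio test: L = ∞ > 1)


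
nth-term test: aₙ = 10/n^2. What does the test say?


lim(n→∞) 10/n^2 = 0
lim aₙ = 0 → nth-term test is INCONCLUSIVE
(Need other tests; this is actually a convergent p-series with p=2 > 1)

Inconclusive (lim aₙ = 0; need another test)


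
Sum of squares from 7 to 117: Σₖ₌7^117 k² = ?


Σₖ₌7^117 k² = Σₖ₌₁^117 k² − Σₖ₌₁^6 k²
= 117·118·235/6 − 6·7·13/6
= 540735 − 91 = 540644

Σk² = 540644


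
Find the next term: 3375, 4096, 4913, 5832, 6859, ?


Pattern: perfect cubes: n³
Terms: 3375, 4096, 4913, 5832, 6859
Next term = 8000

Next term = 8000


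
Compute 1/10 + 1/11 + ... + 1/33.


Σₖ₌10^33 1/k = 1/10 + 1/11 + 1/12 + ... + 1/33
= 16538538542329/13127595717600
≈ 1.2598

Sum = 16538538542329/13127595717600 ≈ 1.2598


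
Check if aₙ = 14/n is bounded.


a₁ = 14, a₂ = 14/2, a₃ = 14/3, ...
0 < aₙ ≤ 14 for all n ≥ 1
Lower bound: 0, Upper bound: 14
The sequence IS bounded

Bounded (0 < aₙ ≤ 14)


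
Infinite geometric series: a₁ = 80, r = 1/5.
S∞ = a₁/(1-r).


S∞ = a₁/(1-r) = 80/(1 - 1/5)
= 80/(4/5)
= 100

S∞ = 100


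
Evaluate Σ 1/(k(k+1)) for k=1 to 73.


1/(k(k+1)) = 1/k - 1/(k+1) (partial fractions)
Telescoping: Σ = 1 - 1/74 = 73/74

Sum = 73/74


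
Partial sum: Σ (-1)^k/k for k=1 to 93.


S = -1 + 1/2 - 1/3 + 1/4 - 1/5 + 1/6 - 1/7 + 1/8 ± ...
= -0.6985
(Full series converges to -ln(2) ≈ -0.6931)

S_93 = -0.6985


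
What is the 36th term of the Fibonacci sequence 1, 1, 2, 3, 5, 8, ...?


Fibonacci sequence: 1, 1, 2, 3, 5, 8, 13, 21, 34, 55, 89, ...
F(36) = 14930352

F(36) = 14930352


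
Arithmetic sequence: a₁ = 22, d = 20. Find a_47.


aₙ = a₁ + (n-1)d
= 22 + (47-1)×20
= 22 + 920
= 942

a_47 = 942


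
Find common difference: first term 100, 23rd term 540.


d = (aₙ - a₁)/(n-1)
= (540 - 100)/(23-1)
= 440/22 = 20

d = 20


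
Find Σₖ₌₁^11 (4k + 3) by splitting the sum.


Σ(4k+3) = 4·Σk + 3·n
= 4·66 + 3·11
= 264 + 33 = 297

Σ = 297


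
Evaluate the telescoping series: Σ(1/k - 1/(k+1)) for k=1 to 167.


Telescoping: adjacent terms cancel.
= 1/1 - 1/168
= 1 - 1/168 = 167/168

Sum = 167/168


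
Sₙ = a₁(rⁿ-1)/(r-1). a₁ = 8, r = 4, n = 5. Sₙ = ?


Sₙ = 8×(4^5 - 1)/(4 - 1)
= 8×(1024 - 1)/3
= 8×1023/3
= 2728

S_5 = 2728


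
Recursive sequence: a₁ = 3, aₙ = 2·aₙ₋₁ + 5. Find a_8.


Computing step by step:
a_1 = 3
a_2 = 11
a_3 = 27
a_4 = 59
a_5 = 123
a_6 = 251
a_7 = 507
a_8 = 1019


a_8 = 1019


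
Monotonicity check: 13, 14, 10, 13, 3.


Differences: 1, -4, 3, -10
Difference at position 1 is +1 (> 0) but position 2 is -4 (< 0) — sequence both rises and falls
→ NOT monotonic

Not monotonic


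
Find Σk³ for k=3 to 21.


Σₖ₌3^21 k³ = [21·22/2]² − [2·3/2]²
= 53361 − 9 = 53352

Σk³ = 53352


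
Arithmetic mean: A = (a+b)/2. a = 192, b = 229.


AM = (192 + 229)/2 = 421/2 = 210.5

AM = 210.5


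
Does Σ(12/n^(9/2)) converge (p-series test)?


p-series test: Σ c/n^p converges if p > 1, diverges if p ≤ 1 (constant c > 0 doesn't affect convergence).
p = 9/2
9/2 > 1 → CONVERGES

Converges (p = 9/2 > 1)


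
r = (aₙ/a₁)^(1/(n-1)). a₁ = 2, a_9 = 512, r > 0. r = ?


r^(n-1) = aₙ/a₁
r^8 = 512/2 = 256
r = 256^(1/8)
= ±2; taking r > 0 gives r = 2

r = 2


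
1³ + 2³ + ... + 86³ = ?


n(n+1)/2 = 86×87/2 = 3741
Σk³ = 3741² = 13995081

Σk³ = 13995081


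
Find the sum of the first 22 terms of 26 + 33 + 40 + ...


aₙ = 26 + (22-1)×7 = 173
Sₙ = n(a₁+aₙ)/2 = 22×(26+173)/2
= 22×199/2 = 2189

S_22 = 2189


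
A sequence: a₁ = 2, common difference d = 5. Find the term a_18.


aₙ = a₁ + (n-1)d
= 2 + (18-1)×5
= 2 + 85
= 87

a_18 = 87


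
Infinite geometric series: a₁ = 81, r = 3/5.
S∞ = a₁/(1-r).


S∞ = a₁/(1-r) = 81/(1 - 3/5)
= 81/(2/5)
= 405/2

S∞ = 405/2


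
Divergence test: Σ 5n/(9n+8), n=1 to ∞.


lim(n→∞) 5n/(9n+8) = 5/9 = 5/9  (divide numerator and denominator by n)
lim aₙ = 5/9 ≠ 0 → series DIVERGES

Diverges (lim aₙ = 5/9 ≠ 0)


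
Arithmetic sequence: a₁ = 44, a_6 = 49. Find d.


d = (aₙ - a₁)/(n-1)
= (49 - 44)/(6-1)
= 5/5 = 1

d = 1


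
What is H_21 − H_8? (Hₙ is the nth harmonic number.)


Σₖ₌9^21 1/k = 1/9 + 1/10 + 1/11 + ... + 1/21
= 23990607/25865840
≈ 0.9275

Sum = 23990607/25865840 ≈ 0.9275


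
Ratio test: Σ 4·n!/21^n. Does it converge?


aₙ = 4·n!/21^n
a_{n+1}/aₙ = (n+1)!/21^(n+1) × 21^n/n!  (constant 4 cancels)
= (n+1)/21
L = lim(n→∞) (n+1)/21 = ∞
L > 1 → series DIVERGES

Diverges (ratio test: L = ∞ > 1)


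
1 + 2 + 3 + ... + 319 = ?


n(n+1)/2 = 319×320/2 = 102080/2 = 51040

Σk = 51040


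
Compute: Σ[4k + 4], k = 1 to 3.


Σ(4k+4) = 4·Σk + 4·n
= 4·6 + 4·3
= 24 + 12 = 36

Σ = 36


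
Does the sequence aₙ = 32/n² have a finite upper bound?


a₁ = 32, a₂ = 32/4, a₃ = 32/9, ...
0 < aₙ ≤ 32 for all n ≥ 1
The sequence IS bounded

Bounded (0 < aₙ ≤ 32)


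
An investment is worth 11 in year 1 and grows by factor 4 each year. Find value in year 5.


aₙ = a₁·r^(n-1)
= 11×4^4
= 11×256
= 2816

a_5 = 2816


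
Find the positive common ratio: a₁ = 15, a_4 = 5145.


r^(n-1) = aₙ/a₁
r^3 = 5145/15 = 343
r = 343^(1/3)
= 7

r = 7


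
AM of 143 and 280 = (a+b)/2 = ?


AM = (143 + 280)/2 = 423/2 = 211.5

AM = 211.5


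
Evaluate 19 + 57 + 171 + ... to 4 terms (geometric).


Sₙ = 19×(3^4 - 1)/(3 - 1)
= 19×(81 - 1)/2
= 19×80/2
= 760

S_4 = 760


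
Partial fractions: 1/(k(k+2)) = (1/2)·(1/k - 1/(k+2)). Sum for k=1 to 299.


1/(k(k+2)) = (1/2)·(1/k - 1/(k+2)) (partial fractions)
Telescoping: Σ = (1/2)·(1 + 1/2 - 1/300 - 1/301) = 134849/180600

Sum = 134849/180600


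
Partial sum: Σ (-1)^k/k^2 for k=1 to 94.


S = -1 + 1/4 - 1/9 + 1/16 - 1/25 + 1/36 - 1/49 + 1/64 ± ...
= -0.8224
(Full series converges to -π²/12 ≈ -0.8225)

S_94 = -0.8224


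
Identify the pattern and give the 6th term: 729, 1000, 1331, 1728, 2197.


Pattern: perfect cubes: n³
Terms: 729, 1000, 1331, 1728, 2197
Next term = 2744

Next term = 2744


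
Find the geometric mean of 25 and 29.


GM = √(25×29) = √725 = 26.9258

GM = 26.9258


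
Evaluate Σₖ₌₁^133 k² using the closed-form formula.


n = 133
n(n+1)(2n+1)/6 = 133×134×267/6
= 4758474/6 = 793079

Σk² = 793079


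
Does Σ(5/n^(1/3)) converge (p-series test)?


p-series test: Σ c/n^p converges if p > 1, diverges if p ≤ 1 (constant c > 0 doesn't affect convergence).
p = 1/3
1/3 ≤ 1 → DIVERGES

Diverges (p = 1/3 ≤ 1)


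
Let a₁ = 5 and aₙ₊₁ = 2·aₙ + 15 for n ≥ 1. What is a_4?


Computing step by step:
a_1 = 5
a_2 = 25
a_3 = 65
a_4 = 145


a_4 = 145


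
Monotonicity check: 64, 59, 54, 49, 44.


Differences: -5, -5, -5, -5
All differences < 0 → strictly DECREASING

Monotonically decreasing


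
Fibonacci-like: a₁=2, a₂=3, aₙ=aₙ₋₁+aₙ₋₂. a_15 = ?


Computing iteratively: 2, 3, 5, 8, 13, 21, 34, 55, 89, 144, 233, 377, ...
a_15 = 1597

a_15 = 1597


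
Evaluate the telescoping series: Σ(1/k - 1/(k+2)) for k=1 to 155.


Telescoping with gap 2: two head and two tail terms survive.
= (1 + 1/2) - (1/156 + 1/157)
= 3/2 - 1/156 - 1/157 = 36425/24492

Sum = 36425/24492


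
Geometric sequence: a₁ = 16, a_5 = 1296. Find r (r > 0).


r^(n-1) = aₙ/a₁
r^4 = 1296/16 = 81
r = 81^(1/4)
= ±3; taking r > 0 gives r = 3

r = 3


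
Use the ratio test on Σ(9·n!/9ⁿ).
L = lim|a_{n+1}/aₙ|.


aₙ = 9·n!/9^n
a_{n+1}/aₙ = (n+1)!/9^(n+1) × 9^n/n!  (constant 9 cancels)
= (n+1)/9
L = lim(n→∞) (n+1)/9 = ∞
L > 1 → series DIVERGES

Diverges (ratio test: L = ∞ > 1)


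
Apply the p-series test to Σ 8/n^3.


p-series test: Σ c/n^p converges if p > 1, diverges if p ≤ 1 (constant c > 0 doesn't affect convergence).
p = 3
3 > 1 → CONVERGES

Converges (p = 3 > 1)


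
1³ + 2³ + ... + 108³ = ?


n(n+1)/2 = 108×109/2 = 5886
Σk³ = 5886² = 34644996

Σk³ = 34644996


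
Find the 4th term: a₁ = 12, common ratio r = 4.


aₙ = a₁·r^(n-1)
= 12×4^3
= 12×64
= 768

a_4 = 768


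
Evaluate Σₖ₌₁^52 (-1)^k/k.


S = -1 + 1/2 - 1/3 + 1/4 - 1/5 + 1/6 - 1/7 + 1/8 ± ...
= -0.6836
(Full series converges to -ln(2) ≈ -0.6931)

S_52 = -0.6836


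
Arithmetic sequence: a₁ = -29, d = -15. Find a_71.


aₙ = a₁ + (n-1)d
= -29 + (71-1)×-15
= -29 - 1050
= -1079

a_71 = -1079


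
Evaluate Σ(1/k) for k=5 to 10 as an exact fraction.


Σₖ₌5^10 1/k = 1/5 + 1/6 + 1/7 + 1/8 + 1/9 + 1/10
= 2131/2520
≈ 0.8456

Sum = 2131/2520 ≈ 0.8456


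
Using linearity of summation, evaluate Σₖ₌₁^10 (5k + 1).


Σ(5k+1) = 5·Σk + 1·n
= 5·55 + 1·10
= 275 + 10 = 285

Σ = 285


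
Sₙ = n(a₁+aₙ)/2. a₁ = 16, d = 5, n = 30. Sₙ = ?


aₙ = 16 + (30-1)×5 = 161
Sₙ = n(a₁+aₙ)/2 = 30×(16+161)/2
= 30×177/2 = 2655

S_30 = 2655


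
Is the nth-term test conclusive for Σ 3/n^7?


lim(n→∞) 3/n^7 = 0
lim aₙ = 0 → nth-term test is INCONCLUSIVE
(Need other tests; this is actually a convergent p-series with p=7 > 1)

Inconclusive (lim aₙ = 0; need another test)


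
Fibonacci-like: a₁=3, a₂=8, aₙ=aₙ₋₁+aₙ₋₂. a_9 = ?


Computing iteratively: 3, 8, 11, 19, 30, 49, 79, 128, 207
a_9 = 207

a_9 = 207


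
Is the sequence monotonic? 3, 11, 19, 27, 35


Differences: 8, 8, 8, 8
All differences > 0 → strictly INCREASING

Monotonically increasing


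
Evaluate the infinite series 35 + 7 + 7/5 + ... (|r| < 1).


S∞ = a₁/(1-r) = 35/(1 - 1/5)
= 35/(4/5)
= 175/4

S∞ = 175/4


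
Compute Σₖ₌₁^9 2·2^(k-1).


Sₙ = 2×(2^9 - 1)/(2 - 1)
= 2×(512 - 1)/1
= 2×511/1
= 1022

S_9 = 1022


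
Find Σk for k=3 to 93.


Σₖ₌3^93 k = Σₖ₌₁^93 k − Σₖ₌₁^2 k
= 93·94/2 − 2·3/2
= 4371 − 3 = 4368

Σk = 4368


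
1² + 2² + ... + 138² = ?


n = 138
n(n+1)(2n+1)/6 = 138×139×277/6
= 5313414/6 = 885569

Σk² = 885569


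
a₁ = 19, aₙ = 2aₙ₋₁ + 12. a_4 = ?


Computing step by step:
a_1 = 19
a_2 = 50
a_3 = 112
a_4 = 236


a_4 = 236


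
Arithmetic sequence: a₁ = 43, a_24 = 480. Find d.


d = (aₙ - a₁)/(n-1)
= (480 - 43)/(24-1)
= 437/23 = 19

d = 19


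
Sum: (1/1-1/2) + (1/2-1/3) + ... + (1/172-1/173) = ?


Telescoping: adjacent terms cancel.
= 1/1 - 1/173
= 1 - 1/173 = 172/173

Sum = 172/173


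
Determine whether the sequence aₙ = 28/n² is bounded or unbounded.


a₁ = 28, a₂ = 28/4, a₃ = 28/9, ...
0 < aₙ ≤ 28 for all n ≥ 1
The sequence IS bounded

Bounded (0 < aₙ ≤ 28)


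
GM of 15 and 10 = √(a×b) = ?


GM = √(15×10) = √150 = 12.2474

GM = 12.2474


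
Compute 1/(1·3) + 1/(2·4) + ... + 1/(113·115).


1/(k(k+2)) = (1/2)·(1/k - 1/(k+2)) (partial fractions)
Telescoping: Σ = (1/2)·(1 + 1/2 - 1/114 - 1/115) = 4859/6555

Sum = 4859/6555


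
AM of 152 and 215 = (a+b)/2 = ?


AM = (152 + 215)/2 = 367/2 = 183.5

AM = 183.5


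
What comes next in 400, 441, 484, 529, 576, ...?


Pattern: perfect squares: n²
Terms: 400, 441, 484, 529, 576
Next term = 625

Next term = 625


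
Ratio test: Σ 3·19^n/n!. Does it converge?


aₙ = 3·19^n/n!
a_{n+1}/aₙ = 19^(n+1)/(n+1)! × n!/19^n  (constant 3 cancels)
= 19/(n+1)
L = lim(n→∞) 19/(n+1) = 0
L < 1 → series CONVERGES

Converges (ratio test: L = 0 < 1)


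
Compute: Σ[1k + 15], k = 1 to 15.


Σ(1k+15) = 1·Σk + 15·n
= 1·120 + 15·15
= 120 + 225 = 345

Σ = 345


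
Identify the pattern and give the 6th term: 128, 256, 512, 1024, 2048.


Pattern: powers of 2: 2ⁿ
Terms: 128, 256, 512, 1024, 2048
Next term = 4096

Next term = 4096


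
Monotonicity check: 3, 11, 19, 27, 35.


Differences: 8, 8, 8, 8
All differences > 0 → strictly INCREASING

Monotonically increasing


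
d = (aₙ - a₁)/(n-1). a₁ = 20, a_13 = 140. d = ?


d = (aₙ - a₁)/(n-1)
= (140 - 20)/(13-1)
= 120/12 = 10

d = 10


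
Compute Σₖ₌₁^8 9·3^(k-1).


Sₙ = 9×(3^8 - 1)/(3 - 1)
= 9×(6561 - 1)/2
= 9×6560/2
= 29520

S_8 = 29520


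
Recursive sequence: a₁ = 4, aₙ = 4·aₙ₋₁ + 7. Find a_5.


Computing step by step:
a_1 = 4
a_2 = 23
a_3 = 99
a_4 = 403
a_5 = 1619


a_5 = 1619


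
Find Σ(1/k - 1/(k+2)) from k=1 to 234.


Telescoping with gap 2: two head and two tail terms survive.
= (1 + 1/2) - (1/235 + 1/236)
= 3/2 - 1/235 - 1/236 = 82719/55460

Sum = 82719/55460


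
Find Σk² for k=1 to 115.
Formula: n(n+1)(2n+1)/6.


n = 115
n(n+1)(2n+1)/6 = 115×116×231/6
= 3081540/6 = 513590

Σk² = 513590


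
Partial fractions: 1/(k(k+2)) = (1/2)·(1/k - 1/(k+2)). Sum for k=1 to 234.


1/(k(k+2)) = (1/2)·(1/k - 1/(k+2)) (partial fractions)
Telescoping: Σ = (1/2)·(1 + 1/2 - 1/235 - 1/236) = 82719/110920

Sum = 82719/110920


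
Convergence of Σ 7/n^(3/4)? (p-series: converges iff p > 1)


p-series test: Σ c/n^p converges if p > 1, diverges if p ≤ 1 (constant c > 0 doesn't affect convergence).
p = 3/4
3/4 ≤ 1 → DIVERGES

Diverges (p = 3/4 ≤ 1)


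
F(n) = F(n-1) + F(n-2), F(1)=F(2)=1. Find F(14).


Fibonacci sequence: 1, 1, 2, 3, 5, 8, 13, 21, 34, 55, 89, ...
F(14) = 377

F(14) = 377


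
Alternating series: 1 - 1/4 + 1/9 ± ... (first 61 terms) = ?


S = 1 - 1/4 + 1/9 - 1/16 + 1/25 - 1/36 + 1/49 - 1/64 ± ...
= 0.8226
(Full series converges to +π²/12 ≈ +0.8225)

S_61 = 0.8226


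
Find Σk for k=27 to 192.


Σₖ₌27^192 k = Σₖ₌₁^192 k − Σₖ₌₁^26 k
= 192·193/2 − 26·27/2
= 18528 − 351 = 18177

Σk = 18177


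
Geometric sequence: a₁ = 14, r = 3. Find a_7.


aₙ = a₁·r^(n-1)
= 14×3^6
= 14×729
= 10206

a_7 = 10206


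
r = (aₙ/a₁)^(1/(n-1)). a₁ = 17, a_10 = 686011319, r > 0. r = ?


r^(n-1) = aₙ/a₁
r^9 = 686011319/17 = 40353607
r = 40353607^(1/9)
= 7

r = 7


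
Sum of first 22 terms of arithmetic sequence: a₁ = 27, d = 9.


aₙ = 27 + (22-1)×9 = 216
Sₙ = n(a₁+aₙ)/2 = 22×(27+216)/2
= 22×243/2 = 2673

S_22 = 2673


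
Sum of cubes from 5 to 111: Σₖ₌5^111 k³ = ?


Σₖ₌5^111 k³ = [111·112/2]² − [4·5/2]²
= 38638656 − 100 = 38638556

Σk³ = 38638556


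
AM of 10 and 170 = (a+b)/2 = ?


AM = (10 + 170)/2 = 180/2 = 90

AM = 90


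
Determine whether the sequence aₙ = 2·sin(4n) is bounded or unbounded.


For all n, -1 ≤ sin(4n) ≤ 1, so -2 ≤ 2·sin(4n) ≤ 2
Lower bound: -2, Upper bound: 2
The sequence IS bounded

Bounded (-2 ≤ aₙ ≤ 2)


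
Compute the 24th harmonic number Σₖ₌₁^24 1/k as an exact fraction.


H_24 = 1/1 + 1/2 + 1/3 + ... + 1/24
= 1347822955/356948592
≈ 3.776

H_24 = 1347822955/356948592 ≈ 3.776


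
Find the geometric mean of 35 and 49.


GM = √(35×49) = √1715 = 41.4126

GM = 41.4126


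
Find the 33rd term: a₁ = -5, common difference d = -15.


aₙ = a₁ + (n-1)d
= -5 + (33-1)×-15
= -5 - 480
= -485

a_33 = -485


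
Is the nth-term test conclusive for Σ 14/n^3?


lim(n→∞) 14/n^3 = 0
lim aₙ = 0 → nth-term test is INCONCLUSIVE
(Need other tests; this is actually a convergent p-series with p=3 > 1)

Inconclusive (lim aₙ = 0; need another test)


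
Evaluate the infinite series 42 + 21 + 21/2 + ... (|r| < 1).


S∞ = a₁/(1-r) = 42/(1 - 1/2)
= 42/(1/2)
= 84

S∞ = 84


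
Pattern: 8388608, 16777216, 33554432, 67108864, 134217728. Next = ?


Pattern: powers of 2: 2ⁿ
Terms: 8388608, 16777216, 33554432, 67108864, 134217728
Next term = 268435456

Next term = 268435456


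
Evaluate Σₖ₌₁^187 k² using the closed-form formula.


n = 187
n(n+1)(2n+1)/6 = 187×188×375/6
= 13183500/6 = 2197250

Σk² = 2197250


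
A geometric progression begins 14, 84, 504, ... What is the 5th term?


aₙ = a₁·r^(n-1)
= 14×6^4
= 14×1296
= 18144

a_5 = 18144


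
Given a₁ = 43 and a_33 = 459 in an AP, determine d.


d = (aₙ - a₁)/(n-1)
= (459 - 43)/(33-1)
= 416/32 = 13

d = 13


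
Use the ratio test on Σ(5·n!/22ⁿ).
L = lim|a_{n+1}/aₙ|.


aₙ = 5·n!/22^n
a_{n+1}/aₙ = (n+1)!/22^(n+1) × 22^n/n!  (constant 5 cancels)
= (n+1)/22
L = lim(n→∞) (n+1)/22 = ∞
L > 1 → series DIVERGES

Diverges (ratio test: L = ∞ > 1)


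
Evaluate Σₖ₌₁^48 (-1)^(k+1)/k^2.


S = 1 - 1/4 + 1/9 - 1/16 + 1/25 - 1/36 + 1/49 - 1/64 ± ...
= 0.8223
(Full series converges to +π²/12 ≈ +0.8225)

S_48 = 0.8223


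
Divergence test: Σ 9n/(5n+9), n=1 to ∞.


lim(n→∞) 9n/(5n+9) = 9/5 = 9/5  (divide numerator and denominator by n)
lim aₙ = 9/5 ≠ 0 → series DIVERGES

Diverges (lim aₙ = 9/5 ≠ 0)


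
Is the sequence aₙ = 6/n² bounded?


a₁ = 6, a₂ = 6/4, a₃ = 6/9, ...
0 < aₙ ≤ 6 for all n ≥ 1
The sequence IS bounded

Bounded (0 < aₙ ≤ 6)


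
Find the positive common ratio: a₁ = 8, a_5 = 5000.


r^(n-1) = aₙ/a₁
r^4 = 5000/8 = 625
r = 625^(1/4)
= ±5; taking r > 0 gives r = 5

r = 5


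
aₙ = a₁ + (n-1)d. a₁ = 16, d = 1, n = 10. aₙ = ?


aₙ = a₁ + (n-1)d
= 16 + (10-1)×1
= 16 + 9
= 25

a_10 = 25


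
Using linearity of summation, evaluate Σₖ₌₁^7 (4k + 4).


Σ(4k+4) = 4·Σk + 4·n
= 4·28 + 4·7
= 112 + 28 = 140

Σ = 140


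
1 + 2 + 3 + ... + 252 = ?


n(n+1)/2 = 252×253/2 = 63756/2 = 31878

Σk = 31878


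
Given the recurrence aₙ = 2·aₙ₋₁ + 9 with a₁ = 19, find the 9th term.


Computing step by step:
a_1 = 19
a_2 = 47
a_3 = 103
a_4 = 215
a_5 = 439
a_6 = 887
a_7 = 1783
a_8 = 3575
a_9 = 7159


a_9 = 7159


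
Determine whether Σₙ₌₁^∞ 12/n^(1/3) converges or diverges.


p-series test: Σ c/n^p converges if p > 1, diverges if p ≤ 1 (constant c > 0 doesn't affect convergence).
p = 1/3
1/3 ≤ 1 → DIVERGES

Diverges (p = 1/3 ≤ 1)


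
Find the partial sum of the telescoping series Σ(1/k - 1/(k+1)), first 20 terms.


Telescoping: adjacent terms cancel.
= 1/1 - 1/21
= 1 - 1/21 = 20/21

Sum = 20/21


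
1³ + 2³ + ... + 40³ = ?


n(n+1)/2 = 40×41/2 = 820
Σk³ = 820² = 672400

Σk³ = 672400


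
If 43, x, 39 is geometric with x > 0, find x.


GM = √(43×39) = √1677 = 40.9512

GM = 40.9512


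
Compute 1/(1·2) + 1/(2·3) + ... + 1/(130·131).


1/(k(k+1)) = 1/k - 1/(k+1) (partial fractions)
Telescoping: Σ = 1 - 1/131 = 130/131

Sum = 130/131


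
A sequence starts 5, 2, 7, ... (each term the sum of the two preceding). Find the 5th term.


Computing iteratively: 5, 2, 7, 9, 16
a_5 = 16

a_5 = 16


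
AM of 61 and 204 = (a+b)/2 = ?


AM = (61 + 204)/2 = 265/2 = 132.5

AM = 132.5


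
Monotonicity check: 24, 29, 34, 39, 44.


Differences: 5, 5, 5, 5
All differences > 0 → strictly INCREASING

Monotonically increasing


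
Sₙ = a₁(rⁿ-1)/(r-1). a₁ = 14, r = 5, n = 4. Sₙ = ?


Sₙ = 14×(5^4 - 1)/(5 - 1)
= 14×(625 - 1)/4
= 14×624/4
= 2184

S_4 = 2184


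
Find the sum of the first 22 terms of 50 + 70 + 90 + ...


aₙ = 50 + (22-1)×20 = 470
Sₙ = n(a₁+aₙ)/2 = 22×(50+470)/2
= 22×520/2 = 5720

S_22 = 5720


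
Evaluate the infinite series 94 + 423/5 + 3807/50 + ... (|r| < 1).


S∞ = a₁/(1-r) = 94/(1 - 9/10)
= 94/(1/10)
= 940

S∞ = 940


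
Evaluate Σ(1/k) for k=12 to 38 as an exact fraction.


Σₖ₌12^38 1/k = 1/12 + 1/13 + 1/14 + ... + 1/38
= 922056143114129/763275922437600
≈ 1.208

Sum = 922056143114129/763275922437600 ≈ 1.208


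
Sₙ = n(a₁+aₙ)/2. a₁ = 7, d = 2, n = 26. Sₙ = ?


aₙ = 7 + (26-1)×2 = 57
Sₙ = n(a₁+aₙ)/2 = 26×(7+57)/2
= 26×64/2 = 832

S_26 = 832


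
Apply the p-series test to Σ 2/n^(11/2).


p-series test: Σ c/n^p converges if p > 1, diverges if p ≤ 1 (constant c > 0 doesn't affect convergence).
p = 11/2
11/2 > 1 → CONVERGES

Converges (p = 11/2 > 1)


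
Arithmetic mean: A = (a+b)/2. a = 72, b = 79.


AM = (72 + 79)/2 = 151/2 = 75.5

AM = 75.5


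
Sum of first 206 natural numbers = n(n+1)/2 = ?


n(n+1)/2 = 206×207/2 = 42642/2 = 21321

Σk = 21321


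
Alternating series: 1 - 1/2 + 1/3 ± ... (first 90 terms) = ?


S = 1 - 1/2 + 1/3 - 1/4 + 1/5 - 1/6 + 1/7 - 1/8 ± ...
= 0.6876
(Full series converges to +ln(2) ≈ +0.6931)

S_90 = 0.6876


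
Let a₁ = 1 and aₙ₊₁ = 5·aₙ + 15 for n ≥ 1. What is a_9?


Computing step by step:
a_1 = 1
a_2 = 20
a_3 = 115
a_4 = 590
a_5 = 2965
a_6 = 14840
a_7 = 74215
a_8 = 371090
a_9 = 1855465


a_9 = 1855465


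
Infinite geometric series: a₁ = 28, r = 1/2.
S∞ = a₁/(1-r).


S∞ = a₁/(1-r) = 28/(1 - 1/2)
= 28/(1/2)
= 56

S∞ = 56


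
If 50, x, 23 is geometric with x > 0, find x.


GM = √(50×23) = √1150 = 33.9116

GM = 33.9116


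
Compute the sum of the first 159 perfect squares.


n = 159
n(n+1)(2n+1)/6 = 159×160×319/6
= 8115360/6 = 1352560

Σk² = 1352560


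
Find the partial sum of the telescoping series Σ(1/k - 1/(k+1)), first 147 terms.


Telescoping: adjacent terms cancel.
= 1/1 - 1/148
= 1 - 1/148 = 147/148

Sum = 147/148


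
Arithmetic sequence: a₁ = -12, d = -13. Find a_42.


aₙ = a₁ + (n-1)d
= -12 + (42-1)×-13
= -12 - 533
= -545

a_42 = -545


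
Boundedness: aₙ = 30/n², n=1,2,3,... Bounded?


a₁ = 30, a₂ = 30/4, a₃ = 30/9, ...
0 < aₙ ≤ 30 for all n ≥ 1
The sequence IS bounded

Bounded (0 < aₙ ≤ 30)


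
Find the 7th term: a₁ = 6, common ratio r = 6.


aₙ = a₁·r^(n-1)
= 6×6^6
= 6×46656
= 279936

a_7 = 279936


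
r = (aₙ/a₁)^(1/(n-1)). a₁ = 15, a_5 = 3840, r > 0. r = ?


r^(n-1) = aₙ/a₁
r^4 = 3840/15 = 256
r = 256^(1/4)
= ±4; taking r > 0 gives r = 4

r = 4


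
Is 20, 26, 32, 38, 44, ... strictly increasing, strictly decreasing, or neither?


Differences: 6, 6, 6, 6
All differences > 0 → strictly INCREASING

Monotonically increasing


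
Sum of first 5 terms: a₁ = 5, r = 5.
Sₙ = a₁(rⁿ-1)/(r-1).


Sₙ = 5×(5^5 - 1)/(5 - 1)
= 5×(3125 - 1)/4
= 5×3124/4
= 3905

S_5 = 3905


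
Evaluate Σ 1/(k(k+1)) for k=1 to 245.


1/(k(k+1)) = 1/k - 1/(k+1) (partial fractions)
Telescoping: Σ = 1 - 1/246 = 245/246

Sum = 245/246


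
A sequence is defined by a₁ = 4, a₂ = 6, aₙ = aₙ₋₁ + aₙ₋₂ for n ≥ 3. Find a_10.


Computing iteratively: 4, 6, 10, 16, 26, 42, 68, 110, 178, 288
a_10 = 288

a_10 = 288


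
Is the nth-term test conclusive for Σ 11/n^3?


lim(n→∞) 11/n^3 = 0
lim aₙ = 0 → nth-term test is INCONCLUSIVE
(Need other tests; this is actually a convergent p-series with p=3 > 1)

Inconclusive (lim aₙ = 0; need another test)


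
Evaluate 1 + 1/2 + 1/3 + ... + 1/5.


H_5 = 1/1 + 1/2 + 1/3 + 1/4 + 1/5
= 137/60
≈ 2.2833

H_5 = 137/60 ≈ 2.2833


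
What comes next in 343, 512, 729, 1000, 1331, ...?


Pattern: perfect cubes: n³
Terms: 343, 512, 729, 1000, 1331
Next term = 1728

Next term = 1728


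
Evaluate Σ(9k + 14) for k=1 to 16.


Σ(9k+14) = 9·Σk + 14·n
= 9·136 + 14·16
= 1224 + 224 = 1448

Σ = 1448


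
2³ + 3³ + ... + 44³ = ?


Σₖ₌2^44 k³ = [44·45/2]² − [1·2/2]²
= 980100 − 1 = 980099

Σk³ = 980099


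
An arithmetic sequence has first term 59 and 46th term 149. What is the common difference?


d = (aₙ - a₁)/(n-1)
= (149 - 59)/(46-1)
= 90/45 = 2

d = 2


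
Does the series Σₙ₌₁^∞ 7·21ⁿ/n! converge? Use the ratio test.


aₙ = 7·21^n/n!
a_{n+1}/aₙ = 21^(n+1)/(n+1)! × n!/21^n  (constant 7 cancels)
= 21/(n+1)
L = lim(n→∞) 21/(n+1) = 0
L < 1 → series CONVERGES

Converges (ratio test: L = 0 < 1)


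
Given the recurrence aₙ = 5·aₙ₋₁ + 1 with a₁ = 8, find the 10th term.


Computing step by step:
a_1 = 8
a_2 = 41
a_3 = 206
a_4 = 1031
a_5 = 5156
a_6 = 25781
a_7 = 128906
a_8 = 644531
a_9 = 3222656
a_10 = 16113281


a_10 = 16113281


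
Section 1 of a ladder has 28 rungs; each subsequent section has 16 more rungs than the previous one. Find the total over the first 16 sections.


aₙ = 28 + (16-1)×16 = 268
Sₙ = n(a₁+aₙ)/2 = 16×(28+268)/2
= 16×296/2 = 2368

S_16 = 2368


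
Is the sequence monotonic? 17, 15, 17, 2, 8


Differences: -2, 2, -15, 6
Difference at position 2 is +2 (> 0) but position 1 is -2 (< 0) — sequence both rises and falls
→ NOT monotonic

Not monotonic


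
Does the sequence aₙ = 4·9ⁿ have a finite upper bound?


aₙ = 4·9ⁿ → as n→∞, aₙ→∞ (since base 9 > 1)
No finite upper bound exists
The sequence is UNBOUNDED

Unbounded (aₙ → ∞ as n → ∞)


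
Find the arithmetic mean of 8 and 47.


AM = (8 + 47)/2 = 55/2 = 27.5

AM = 27.5


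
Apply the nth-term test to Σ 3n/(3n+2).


lim(n→∞) 3n/(3n+2) = 3/3 = 1  (divide numerator and denominator by n)
lim aₙ = 1 ≠ 0 → series DIVERGES

Diverges (lim aₙ = 1 ≠ 0)


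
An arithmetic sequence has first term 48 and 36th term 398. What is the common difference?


d = (aₙ - a₁)/(n-1)
= (398 - 48)/(36-1)
= 350/35 = 10

d = 10


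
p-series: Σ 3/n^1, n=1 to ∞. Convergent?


p-series test: Σ c/n^p converges if p > 1, diverges if p ≤ 1 (constant c > 0 doesn't affect convergence).
p = 1
1 ≤ 1 → DIVERGES

Diverges (p = 1 ≤ 1)


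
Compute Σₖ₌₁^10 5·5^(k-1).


Sₙ = 5×(5^10 - 1)/(5 - 1)
= 5×(9765625 - 1)/4
= 5×9765624/4
= 12207030

S_10 = 12207030


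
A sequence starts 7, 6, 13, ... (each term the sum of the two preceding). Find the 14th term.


Computing iteratively: 7, 6, 13, 19, 32, 51, 83, 134, 217, 351, 568, 919, ...
a_14 = 2406

a_14 = 2406


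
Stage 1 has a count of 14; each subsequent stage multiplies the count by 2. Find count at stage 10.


aₙ = a₁·r^(n-1)
= 14×2^9
= 14×512
= 7168

a_10 = 7168


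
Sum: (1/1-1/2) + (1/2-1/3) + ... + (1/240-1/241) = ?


Telescoping: adjacent terms cancel.
= 1/1 - 1/241
= 1 - 1/241 = 240/241

Sum = 240/241


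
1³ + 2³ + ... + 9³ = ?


n(n+1)/2 = 9×10/2 = 45
Σk³ = 45² = 2025

Σk³ = 2025


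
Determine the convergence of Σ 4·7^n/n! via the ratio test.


aₙ = 4·7^n/n!
a_{n+1}/aₙ = 7^(n+1)/(n+1)! × n!/7^n  (constant 4 cancels)
= 7/(n+1)
L = lim(n→∞) 7/(n+1) = 0
L < 1 → series CONVERGES

Converges (ratio test: L = 0 < 1)


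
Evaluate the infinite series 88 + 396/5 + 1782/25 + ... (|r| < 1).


S∞ = a₁/(1-r) = 88/(1 - 9/10)
= 88/(1/10)
= 880

S∞ = 880


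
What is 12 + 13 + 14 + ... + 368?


Σₖ₌12^368 k = Σₖ₌₁^368 k − Σₖ₌₁^11 k
= 368·369/2 − 11·12/2
= 67896 − 66 = 67830

Σk = 67830


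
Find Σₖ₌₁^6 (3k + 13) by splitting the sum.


Σ(3k+13) = 3·Σk + 13·n
= 3·21 + 13·6
= 63 + 78 = 141

Σ = 141


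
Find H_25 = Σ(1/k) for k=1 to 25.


H_25 = 1/1 + 1/2 + 1/3 + ... + 1/25
= 34052522467/8923714800
≈ 3.816

H_25 = 34052522467/8923714800 ≈ 3.816


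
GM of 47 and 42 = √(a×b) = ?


GM = √(47×42) = √1974 = 44.4297

GM = 44.4297


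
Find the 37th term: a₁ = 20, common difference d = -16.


aₙ = a₁ + (n-1)d
= 20 + (37-1)×-16
= 20 - 576
= -556

a_37 = -556


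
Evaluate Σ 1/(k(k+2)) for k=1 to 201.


1/(k(k+2)) = (1/2)·(1/k - 1/(k+2)) (partial fractions)
Telescoping: Σ = (1/2)·(1 + 1/2 - 1/202 - 1/203) = 15276/20503

Sum = 15276/20503


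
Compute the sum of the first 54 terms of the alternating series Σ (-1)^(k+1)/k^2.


S = 1 - 1/4 + 1/9 - 1/16 + 1/25 - 1/36 + 1/49 - 1/64 ± ...
= 0.8223
(Full series converges to +π²/12 ≈ +0.8225)

S_54 = 0.8223


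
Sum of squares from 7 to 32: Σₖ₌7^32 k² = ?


Σₖ₌7^32 k² = Σₖ₌₁^32 k² − Σₖ₌₁^6 k²
= 32·33·65/6 − 6·7·13/6
= 11440 − 91 = 11349

Σk² = 11349


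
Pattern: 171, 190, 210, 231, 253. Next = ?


Pattern: triangular numbers: n(n+1)/2
Terms: 171, 190, 210, 231, 253
Next term = 276

Next term = 276


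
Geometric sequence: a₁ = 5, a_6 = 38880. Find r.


r^(n-1) = aₙ/a₁
r^5 = 38880/5 = 7776
r = 7776^(1/5)
= 6

r = 6


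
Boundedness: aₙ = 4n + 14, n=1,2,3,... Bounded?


aₙ = 4n + 14 → as n→∞, aₙ→∞
No finite upper bound exists
The sequence is UNBOUNDED

Unbounded (aₙ → ∞ as n → ∞)


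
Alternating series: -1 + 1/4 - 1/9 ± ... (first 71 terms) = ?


S = -1 + 1/4 - 1/9 + 1/16 - 1/25 + 1/36 - 1/49 + 1/64 ± ...
= -0.8226
(Full series converges to -π²/12 ≈ -0.8225)

S_71 = -0.8226


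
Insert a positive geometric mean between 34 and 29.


GM = √(34×29) = √986 = 31.4006

GM = 31.4006


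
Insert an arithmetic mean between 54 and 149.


AM = (54 + 149)/2 = 203/2 = 101.5

AM = 101.5


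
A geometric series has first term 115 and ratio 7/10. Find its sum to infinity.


S∞ = a₁/(1-r) = 115/(1 - 7/10)
= 115/(3/10)
= 1150/3

S∞ = 1150/3


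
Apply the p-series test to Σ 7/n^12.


p-series test: Σ c/n^p converges if p > 1, diverges if p ≤ 1 (constant c > 0 doesn't affect convergence).
p = 12
12 > 1 → CONVERGES

Converges (p = 12 > 1)


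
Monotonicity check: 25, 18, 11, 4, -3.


Differences: -7, -7, -7, -7
All differences < 0 → strictly DECREASING

Monotonically decreasing


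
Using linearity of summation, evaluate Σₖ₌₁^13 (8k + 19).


Σ(8k+19) = 8·Σk + 19·n
= 8·91 + 19·13
= 728 + 247 = 975

Σ = 975


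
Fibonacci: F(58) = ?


Fibonacci sequence: 1, 1, 2, 3, 5, 8, 13, 21, 34, 55, 89, ...
F(58) = 591286729879

F(58) = 591286729879


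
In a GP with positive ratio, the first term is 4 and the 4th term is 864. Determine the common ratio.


r^(n-1) = aₙ/a₁
r^3 = 864/4 = 216
r = 216^(1/3)
= 6

r = 6


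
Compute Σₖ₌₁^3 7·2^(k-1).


Sₙ = 7×(2^3 - 1)/(2 - 1)
= 7×(8 - 1)/1
= 7×7/1
= 49

S_3 = 49


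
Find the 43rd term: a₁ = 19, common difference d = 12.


aₙ = a₁ + (n-1)d
= 19 + (43-1)×12
= 19 + 504
= 523

a_43 = 523


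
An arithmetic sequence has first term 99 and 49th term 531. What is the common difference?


d = (aₙ - a₁)/(n-1)
= (531 - 99)/(49-1)
= 432/48 = 9

d = 9


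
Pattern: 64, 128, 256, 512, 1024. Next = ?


Pattern: powers of 2: 2ⁿ
Terms: 64, 128, 256, 512, 1024
Next term = 2048

Next term = 2048


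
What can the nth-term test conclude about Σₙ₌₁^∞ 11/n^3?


lim(n→∞) 11/n^3 = 0
lim aₙ = 0 → nth-term test is INCONCLUSIVE
(Need other tests; this is actually a convergent p-series with p=3 > 1)

Inconclusive (lim aₙ = 0; need another test)


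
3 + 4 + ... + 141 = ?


Σₖ₌3^141 k = Σₖ₌₁^141 k − Σₖ₌₁^2 k
= 141·142/2 − 2·3/2
= 10011 − 3 = 10008

Σk = 10008


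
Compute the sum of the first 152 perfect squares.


n = 152
n(n+1)(2n+1)/6 = 152×153×305/6
= 7093080/6 = 1182180

Σk² = 1182180


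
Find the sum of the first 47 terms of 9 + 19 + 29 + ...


aₙ = 9 + (47-1)×10 = 469
Sₙ = n(a₁+aₙ)/2 = 47×(9+469)/2
= 47×478/2 = 11233

S_47 = 11233


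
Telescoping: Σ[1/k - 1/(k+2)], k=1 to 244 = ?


Telescoping with gap 2: two head and two tail terms survive.
= (1 + 1/2) - (1/245 + 1/246)
= 3/2 - 1/245 - 1/246 = 44957/30135

Sum = 44957/30135


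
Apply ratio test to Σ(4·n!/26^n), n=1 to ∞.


aₙ = 4·n!/26^n
a_{n+1}/aₙ = (n+1)!/26^(n+1) × 26^n/n!  (constant 4 cancels)
= (n+1)/26
L = lim(n→∞) (n+1)/26 = ∞
L > 1 → series DIVERGES

Diverges (ratio test: L = ∞ > 1)


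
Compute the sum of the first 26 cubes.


n(n+1)/2 = 26×27/2 = 351
Σk³ = 351² = 123201

Σk³ = 123201


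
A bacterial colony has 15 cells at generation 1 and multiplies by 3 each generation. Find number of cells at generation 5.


aₙ = a₁·r^(n-1)
= 15×3^4
= 15×81
= 1215

a_5 = 1215


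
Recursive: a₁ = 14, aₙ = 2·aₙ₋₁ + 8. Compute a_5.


Computing step by step:
a_1 = 14
a_2 = 36
a_3 = 80
a_4 = 168
a_5 = 344


a_5 = 344


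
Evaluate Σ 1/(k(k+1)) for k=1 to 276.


1/(k(k+1)) = 1/k - 1/(k+1) (partial fractions)
Telescoping: Σ = 1 - 1/277 = 276/277

Sum = 276/277


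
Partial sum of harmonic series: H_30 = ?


H_30 = 1/1 + 1/2 + 1/3 + ... + 1/30
= 9304682830147/2329089562800
≈ 3.995

H_30 = 9304682830147/2329089562800 ≈ 3.995


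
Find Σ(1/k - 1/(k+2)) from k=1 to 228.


Telescoping with gap 2: two head and two tail terms survive.
= (1 + 1/2) - (1/229 + 1/230)
= 3/2 - 1/229 - 1/230 = 39273/26335

Sum = 39273/26335


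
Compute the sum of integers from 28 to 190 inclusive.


Σₖ₌28^190 k = Σₖ₌₁^190 k − Σₖ₌₁^27 k
= 190·191/2 − 27·28/2
= 18145 − 378 = 17767

Σk = 17767


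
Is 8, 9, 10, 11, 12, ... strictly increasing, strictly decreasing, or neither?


Differences: 1, 1, 1, 1
All differences > 0 → strictly INCREASING

Monotonically increasing


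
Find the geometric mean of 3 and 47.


GM = √(3×47) = √141 = 11.8743

GM = 11.8743


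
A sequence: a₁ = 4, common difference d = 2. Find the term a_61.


aₙ = a₁ + (n-1)d
= 4 + (61-1)×2
= 4 + 120
= 124

a_61 = 124


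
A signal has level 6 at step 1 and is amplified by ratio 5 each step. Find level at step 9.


aₙ = a₁·r^(n-1)
= 6×5^8
= 6×390625
= 2343750

a_9 = 2343750


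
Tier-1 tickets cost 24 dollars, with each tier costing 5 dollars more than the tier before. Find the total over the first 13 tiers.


aₙ = 24 + (13-1)×5 = 84
Sₙ = n(a₁+aₙ)/2 = 13×(24+84)/2
= 13×108/2 = 702

S_13 = 702


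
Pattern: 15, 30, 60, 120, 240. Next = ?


Pattern: geometric (r=2)
Terms: 15, 30, 60, 120, 240
Next term = 480

Next term = 480


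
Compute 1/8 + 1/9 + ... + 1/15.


Σₖ₌8^15 1/k = 1/8 + 1/9 + 1/10 + 1/11 + 1/12 + 1/13 + 1/14 + 1/15
= 52279/72072
≈ 0.7254

Sum = 52279/72072 ≈ 0.7254
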